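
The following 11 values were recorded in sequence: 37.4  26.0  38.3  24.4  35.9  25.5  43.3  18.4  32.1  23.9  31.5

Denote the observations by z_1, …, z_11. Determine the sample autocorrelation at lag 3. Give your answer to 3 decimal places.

Mean z̄ = (37.4 + 26.0 + 38.3 + 24.4 + 35.9 + 25.5 + 43.3 + 18.4 + 32.1 + 23.9 + 31.5)/11 = 30.6091
Numerator Σ_{t=1}^{8}(z_t−z̄)(z_{t+3}−z̄) = -352.8802
Denominator Σ(z_t−z̄)² = 577.3091
r_3 = -352.8802 / 577.3091 = -0.611

-0.611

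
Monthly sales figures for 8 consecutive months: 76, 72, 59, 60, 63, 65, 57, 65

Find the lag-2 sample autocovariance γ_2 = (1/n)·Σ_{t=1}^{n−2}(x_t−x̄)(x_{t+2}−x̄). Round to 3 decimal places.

-9.770

Mean x̄ = (76 + 72 + 59 + 60 + 63 + 65 + 57 + 65)/8 = 64.6250
Σ_{t=1}^{6}(x_t−x̄)(x_{t+2}−x̄) = -78.1563
γ_2 = -78.1563 / 8 = -9.770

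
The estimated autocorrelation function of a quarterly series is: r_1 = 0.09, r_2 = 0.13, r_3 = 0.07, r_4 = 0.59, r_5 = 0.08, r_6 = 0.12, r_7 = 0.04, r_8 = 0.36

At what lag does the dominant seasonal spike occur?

4

The largest autocorrelation is r_4 = 0.59, with a weaker echo at lag 8 (0.36); the remaining lags stay at or below 0.13.
The dominant spike at lag 4 indicates a seasonal period of 4.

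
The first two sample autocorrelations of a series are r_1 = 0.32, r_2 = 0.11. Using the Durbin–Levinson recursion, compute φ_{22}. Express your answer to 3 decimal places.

φ_{22} = (r_2 − r_1²) / (1 − r_1²)
r_1² = (0.32)² = 0.1024
Numerator = 0.11 − 0.1024 = 0.0076; denominator = 1 − 0.1024 = 0.8976
φ_{22} = 0.0076 / 0.8976 = 0.008

0.008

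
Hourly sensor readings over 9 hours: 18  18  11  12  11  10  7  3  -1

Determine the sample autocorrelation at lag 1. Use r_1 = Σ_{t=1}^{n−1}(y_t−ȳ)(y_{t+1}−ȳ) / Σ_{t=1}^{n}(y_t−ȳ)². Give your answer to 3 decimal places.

0.557

Mean ȳ = (18 + 18 + 11 + 12 + 11 + 10 + 7 + 3 − 1)/9 = 9.8889
Numerator Σ_{t=1}^{8}(y_t−ȳ)(y_{t+1}−ȳ) = 174.2099
Denominator Σ(y_t−ȳ)² = 312.8889
r_1 = 174.2099 / 312.8889 = 0.557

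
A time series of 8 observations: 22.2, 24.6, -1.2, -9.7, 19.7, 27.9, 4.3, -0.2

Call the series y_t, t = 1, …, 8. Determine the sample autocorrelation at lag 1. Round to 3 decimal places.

0.118

Mean ȳ = (22.2 + 24.6 − 1.2 − 9.7 + 19.7 + 27.9 + 4.3 − 0.2)/8 = 10.9500
Deviations from mean: 11.2500, 13.6500, -12.1500, -20.6500, 8.7500, 16.9500, -6.6500, -11.1500
Σ(y_t−ȳ)(y_{t+1}−ȳ) = (153.5625) + (-165.8475) + (250.8975) + (-180.6875) + (148.3125) + (-112.7175) + (74.1475) = 167.6675
Denominator Σ(y_t−ȳ)² = 1419.3400
r_1 = 167.6675 / 1419.3400 = 0.118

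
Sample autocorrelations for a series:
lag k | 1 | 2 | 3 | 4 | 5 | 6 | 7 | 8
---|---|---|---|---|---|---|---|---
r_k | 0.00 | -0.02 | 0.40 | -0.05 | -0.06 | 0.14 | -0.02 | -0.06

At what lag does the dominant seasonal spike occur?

3

The largest autocorrelation is r_3 = 0.40; the remaining lags stay at or below 0.14.
The dominant spike at lag 3 indicates a seasonal period of 3.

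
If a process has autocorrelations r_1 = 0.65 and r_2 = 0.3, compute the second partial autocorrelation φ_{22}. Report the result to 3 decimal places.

φ_{22} = (r_2 − r_1²) / (1 − r_1²)
r_1² = (0.65)² = 0.4225
Numerator = 0.3 − 0.4225 = -0.1225; denominator = 1 − 0.4225 = 0.5775
φ_{22} = -0.1225 / 0.5775 = -0.212

-0.212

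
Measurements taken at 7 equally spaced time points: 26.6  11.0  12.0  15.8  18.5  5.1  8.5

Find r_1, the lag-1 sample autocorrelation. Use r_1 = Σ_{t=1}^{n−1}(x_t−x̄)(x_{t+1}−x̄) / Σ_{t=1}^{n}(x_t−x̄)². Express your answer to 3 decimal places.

Mean x̄ = (26.6 + 11.0 + 12.0 + 15.8 + 18.5 + 5.1 + 8.5)/7 = 13.9286
Deviations from mean: 12.6714, -2.9286, -1.9286, 1.8714, 4.5714, -8.8286, -5.4286
Σ(x_t−x̄)(x_{t+1}−x̄) = (-37.1092) + (5.6480) + (-3.6092) + (8.5551) + (-40.3592) + (47.9265) = -18.9480
Denominator Σ(x_t−x̄)² = 304.6743
r_1 = -18.9480 / 304.6743 = -0.062

-0.062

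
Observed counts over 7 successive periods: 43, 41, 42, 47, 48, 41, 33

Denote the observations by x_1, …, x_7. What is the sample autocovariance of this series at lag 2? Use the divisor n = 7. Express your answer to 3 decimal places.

-9.373

Mean x̄ = (43 + 41 + 42 + 47 + 48 + 41 + 33)/7 = 42.1429
Σ_{t=1}^{5}(x_t−x̄)(x_{t+2}−x̄) = -65.6122
γ_2 = -65.6122 / 7 = -9.373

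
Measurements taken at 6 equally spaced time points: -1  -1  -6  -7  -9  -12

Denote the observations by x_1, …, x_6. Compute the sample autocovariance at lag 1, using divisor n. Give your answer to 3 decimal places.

7.667

Mean x̄ = (-1 − 1 − 6 − 7 − 9 − 12)/6 = -6.0000
Deviations: 5.0000, 5.0000, 0.0000, -1.0000, -3.0000, -6.0000
Σ_{t=1}^{5}(x_t−x̄)(x_{t+1}−x̄) = 46.0000
γ_1 = 46.0000 / 6 = 7.667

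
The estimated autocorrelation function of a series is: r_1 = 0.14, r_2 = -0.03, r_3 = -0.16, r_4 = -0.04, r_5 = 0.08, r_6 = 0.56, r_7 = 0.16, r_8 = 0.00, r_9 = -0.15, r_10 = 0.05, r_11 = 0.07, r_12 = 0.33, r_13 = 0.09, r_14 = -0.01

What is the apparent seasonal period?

6

The largest autocorrelation is r_6 = 0.56, with a weaker echo at lag 12 (0.33); the remaining lags stay at or below 0.16.
The dominant spike at lag 6 indicates a seasonal period of 6.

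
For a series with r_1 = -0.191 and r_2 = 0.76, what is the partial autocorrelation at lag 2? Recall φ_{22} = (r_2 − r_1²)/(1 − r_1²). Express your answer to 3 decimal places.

0.751

φ_{22} = (r_2 − r_1²) / (1 − r_1²)
r_1² = (-0.191)² = 0.036481
Numerator = 0.76 − 0.0365 = 0.7235; denominator = 1 − 0.0365 = 0.9635
φ_{22} = 0.7235 / 0.9635 = 0.751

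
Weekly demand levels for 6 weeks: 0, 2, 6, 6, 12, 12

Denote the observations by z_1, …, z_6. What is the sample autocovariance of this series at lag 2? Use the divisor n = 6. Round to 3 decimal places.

-0.037

Mean z̄ = (0 + 2 + 6 + 6 + 12 + 12)/6 = 6.3333
Deviations: -6.3333, -4.3333, -0.3333, -0.3333, 5.6667, 5.6667
Σ_{t=1}^{4}(z_t−z̄)(z_{t+2}−z̄) = -0.2222
γ_2 = -0.2222 / 6 = -0.037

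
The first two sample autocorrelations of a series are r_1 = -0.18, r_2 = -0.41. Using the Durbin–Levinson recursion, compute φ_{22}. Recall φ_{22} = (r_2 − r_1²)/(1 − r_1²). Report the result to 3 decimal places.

φ_{22} = (r_2 − r_1²) / (1 − r_1²)
r_1² = (-0.18)² = 0.0324
Numerator = -0.41 − 0.0324 = -0.4424; denominator = 1 − 0.0324 = 0.9676
φ_{22} = -0.4424 / 0.9676 = -0.457

-0.457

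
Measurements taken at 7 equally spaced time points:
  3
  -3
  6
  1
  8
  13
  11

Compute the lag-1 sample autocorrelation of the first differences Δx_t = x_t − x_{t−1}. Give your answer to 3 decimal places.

-0.631

First differences Δx: -6, 9, -5, 7, 5, -2
Mean of differences = 1.3333
Numerator Σ(Δx_t−Δx̄)(Δx_{t+1}−Δx̄) = -132.1111
Denominator Σ(Δx_t−Δx̄)² = 209.3333
r_1(Δx) = -132.1111 / 209.3333 = -0.631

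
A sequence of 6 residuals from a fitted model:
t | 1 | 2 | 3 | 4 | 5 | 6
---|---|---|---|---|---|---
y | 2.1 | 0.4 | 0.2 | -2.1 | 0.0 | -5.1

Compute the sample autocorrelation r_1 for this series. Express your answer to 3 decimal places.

Mean ȳ = (2.1 + 0.4 + 0.2 − 2.1 + 0.0 − 5.1)/6 = -0.7500
Numerator Σ_{t=1}^{5}(y_t−ȳ)(y_{t+1}−ȳ) = -1.1875
Denominator Σ(y_t−ȳ)² = 31.6550
r_1 = -1.1875 / 31.6550 = -0.038

-0.038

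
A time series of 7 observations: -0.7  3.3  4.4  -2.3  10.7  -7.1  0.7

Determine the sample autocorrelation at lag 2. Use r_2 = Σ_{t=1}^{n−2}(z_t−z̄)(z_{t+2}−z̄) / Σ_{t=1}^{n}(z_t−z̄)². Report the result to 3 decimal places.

Mean z̄ = (-0.7 + 3.3 + 4.4 − 2.3 + 10.7 − 7.1 + 0.7)/7 = 1.2857
Deviations from mean: -1.9857, 2.0143, 3.1143, -3.5857, 9.4143, -8.3857, -0.5857
Σ(z_t−z̄)(z_{t+2}−z̄) = (-6.1841) + (-7.2227) + (29.3188) + (30.0688) + (-5.5141) = 40.4667
Denominator Σ(z_t−z̄)² = 189.8486
r_2 = 40.4667 / 189.8486 = 0.213

0.213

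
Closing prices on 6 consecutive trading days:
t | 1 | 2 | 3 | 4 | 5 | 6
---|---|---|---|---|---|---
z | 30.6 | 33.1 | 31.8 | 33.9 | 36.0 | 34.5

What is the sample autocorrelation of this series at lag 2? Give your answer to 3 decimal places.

Mean z̄ = (30.6 + 33.1 + 31.8 + 33.9 + 36.0 + 34.5)/6 = 33.3167
Σ(z_t−z̄)(z_{t+2}−z̄) = (4.1203) + (-0.1264) + (-4.0697) + (0.6903) = 0.6144
Denominator Σ(z_t−z̄)² = 18.6683
r_2 = 0.6144 / 18.6683 = 0.033

0.033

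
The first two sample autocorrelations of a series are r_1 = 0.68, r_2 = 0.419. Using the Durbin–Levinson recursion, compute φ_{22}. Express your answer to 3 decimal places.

φ_{22} = (r_2 − r_1²) / (1 − r_1²)
r_1² = (0.68)² = 0.4624
Numerator = 0.419 − 0.4624 = -0.0434; denominator = 1 − 0.4624 = 0.5376
φ_{22} = -0.0434 / 0.5376 = -0.081

-0.081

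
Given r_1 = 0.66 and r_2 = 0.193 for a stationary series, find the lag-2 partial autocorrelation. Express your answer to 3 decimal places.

φ_{22} = (r_2 − r_1²) / (1 − r_1²)
r_1² = (0.66)² = 0.4356
Numerator = 0.193 − 0.4356 = -0.2426; denominator = 1 − 0.4356 = 0.5644
φ_{22} = -0.2426 / 0.5644 = -0.430

-0.430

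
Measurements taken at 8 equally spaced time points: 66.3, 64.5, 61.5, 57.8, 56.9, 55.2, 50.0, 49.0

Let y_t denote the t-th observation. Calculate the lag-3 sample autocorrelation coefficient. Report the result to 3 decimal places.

Mean ȳ = (66.3 + 64.5 + 61.5 + 57.8 + 56.9 + 55.2 + 50.0 + 49.0)/8 = 57.6500
Σ(y_t−ȳ)(y_{t+3}−ȳ) = (1.2975) + (-5.1375) + (-9.4325) + (-1.1475) + (6.4875) = -7.9325
Denominator Σ(y_t−ȳ)² = 276.5000
r_3 = -7.9325 / 276.5000 = -0.029

-0.029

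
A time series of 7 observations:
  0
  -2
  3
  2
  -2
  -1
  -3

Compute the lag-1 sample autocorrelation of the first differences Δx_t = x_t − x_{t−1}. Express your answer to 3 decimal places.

First differences Δx: -2, 5, -1, -4, 1, -2
Mean of differences = -0.5000
Numerator Σ(Δx_t−Δx̄)(Δx_{t+1}−Δx̄) = -16.7500
Denominator Σ(Δx_t−Δx̄)² = 49.5000
r_1(Δx) = -16.7500 / 49.5000 = -0.338

-0.338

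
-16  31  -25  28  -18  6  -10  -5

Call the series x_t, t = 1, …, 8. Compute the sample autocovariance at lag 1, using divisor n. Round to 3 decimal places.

-322.596

Mean x̄ = (-16 + 31 − 25 + 28 − 18 + 6 − 10 − 5)/8 = -1.1250
Deviations: -14.8750, 32.1250, -23.8750, 29.1250, -16.8750, 7.1250, -8.8750, -3.8750
Σ_{t=1}^{7}(x_t−x̄)(x_{t+1}−x̄) = -2580.7656
γ_1 = -2580.7656 / 8 = -322.596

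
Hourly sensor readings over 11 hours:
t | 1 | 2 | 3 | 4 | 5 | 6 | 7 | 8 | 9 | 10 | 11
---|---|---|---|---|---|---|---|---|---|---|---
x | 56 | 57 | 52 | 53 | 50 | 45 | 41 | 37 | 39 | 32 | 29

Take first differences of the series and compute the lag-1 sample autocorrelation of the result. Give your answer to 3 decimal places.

First differences Δx: 1, -5, 1, -3, -5, -4, -4, 2, -7, -3
Mean of differences = -2.7000
Numerator Σ(Δx_t−Δx̄)(Δx_{t+1}−Δx̄) = -37.7900
Denominator Σ(Δx_t−Δx̄)² = 82.1000
r_1(Δx) = -37.7900 / 82.1000 = -0.460

-0.460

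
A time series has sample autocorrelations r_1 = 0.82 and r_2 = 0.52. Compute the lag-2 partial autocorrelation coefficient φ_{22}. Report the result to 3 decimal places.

-0.465

φ_{22} = (r_2 − r_1²) / (1 − r_1²)
r_1² = (0.82)² = 0.6724
Numerator = 0.52 − 0.6724 = -0.1524; denominator = 1 − 0.6724 = 0.3276
φ_{22} = -0.1524 / 0.3276 = -0.465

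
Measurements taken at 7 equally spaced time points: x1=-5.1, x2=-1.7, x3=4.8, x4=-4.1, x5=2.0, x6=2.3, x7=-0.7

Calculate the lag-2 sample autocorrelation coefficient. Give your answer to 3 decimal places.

Mean x̄ = (-5.1 − 1.7 + 4.8 − 4.1 + 2.0 + 2.3 − 0.7)/7 = -0.3571
Deviations from mean: -4.7429, -1.3429, 5.1571, -3.7429, 2.3571, 2.6571, -0.3429
Σ(x_t−x̄)(x_{t+2}−x̄) = (-24.4596) + (5.0261) + (12.1561) + (-9.9453) + (-0.8082) = -18.0308
Denominator Σ(x_t−x̄)² = 77.6371
r_2 = -18.0308 / 77.6371 = -0.232

-0.232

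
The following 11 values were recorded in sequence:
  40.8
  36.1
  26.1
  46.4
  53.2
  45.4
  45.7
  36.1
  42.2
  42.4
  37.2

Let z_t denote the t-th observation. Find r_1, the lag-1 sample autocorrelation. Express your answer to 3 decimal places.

Mean z̄ = (40.8 + 36.1 + 26.1 + 46.4 + 53.2 + 45.4 + 45.7 + 36.1 + 42.2 + 42.4 + 37.2)/11 = 41.0545
Numerator Σ_{t=1}^{10}(z_t−z̄)(z_{t+1}−z̄) = 100.9661
Denominator Σ(z_t−z̄)² = 507.3273
r_1 = 100.9661 / 507.3273 = 0.199

0.199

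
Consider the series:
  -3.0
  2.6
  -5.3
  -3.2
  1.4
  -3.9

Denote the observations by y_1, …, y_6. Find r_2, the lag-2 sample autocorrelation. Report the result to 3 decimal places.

Mean ȳ = (-3.0 + 2.6 − 5.3 − 3.2 + 1.4 − 3.9)/6 = -1.9000
Σ(y_t−ȳ)(y_{t+2}−ȳ) = (3.7400) + (-5.8500) + (-11.2200) + (2.6000) = -10.7300
Denominator Σ(y_t−ȳ)² = 49.6000
r_2 = -10.7300 / 49.6000 = -0.216

-0.216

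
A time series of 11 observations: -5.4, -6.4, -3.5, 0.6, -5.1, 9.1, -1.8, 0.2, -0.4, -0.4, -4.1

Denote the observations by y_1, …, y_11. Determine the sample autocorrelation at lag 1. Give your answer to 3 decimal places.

-0.130

Mean ȳ = (-5.4 − 6.4 − 3.5 + 0.6 − 5.1 + 9.1 − 1.8 + 0.2 − 0.4 − 0.4 − 4.1)/11 = -1.5636
Numerator Σ_{t=1}^{10}(y_t−ȳ)(y_{t+1}−ȳ) = -24.1150
Denominator Σ(y_t−ȳ)² = 185.0655
r_1 = -24.1150 / 185.0655 = -0.130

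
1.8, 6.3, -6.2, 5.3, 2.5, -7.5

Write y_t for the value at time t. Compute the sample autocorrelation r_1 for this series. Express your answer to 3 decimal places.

-0.404

Mean ȳ = (1.8 + 6.3 − 6.2 + 5.3 + 2.5 − 7.5)/6 = 0.3667
Σ(y_t−ȳ)(y_{t+1}−ȳ) = (8.5044) + (-38.9622) + (-32.3956) + (10.5244) + (-16.7822) = -69.1111
Denominator Σ(y_t−ȳ)² = 171.1533
r_1 = -69.1111 / 171.1533 = -0.404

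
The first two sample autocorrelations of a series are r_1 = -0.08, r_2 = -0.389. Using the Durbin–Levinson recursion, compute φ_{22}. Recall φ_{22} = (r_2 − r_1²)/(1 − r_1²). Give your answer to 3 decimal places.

-0.398

φ_{22} = (r_2 − r_1²) / (1 − r_1²)
r_1² = (-0.08)² = 0.0064
Numerator = -0.389 − 0.0064 = -0.3954; denominator = 1 − 0.0064 = 0.9936
φ_{22} = -0.3954 / 0.9936 = -0.398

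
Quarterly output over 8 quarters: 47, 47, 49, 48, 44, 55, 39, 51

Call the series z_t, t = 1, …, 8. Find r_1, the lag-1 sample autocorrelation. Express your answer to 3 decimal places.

-0.777

Mean z̄ = (47 + 47 + 49 + 48 + 44 + 55 + 39 + 51)/8 = 47.5000
Deviations from mean: -0.5000, -0.5000, 1.5000, 0.5000, -3.5000, 7.5000, -8.5000, 3.5000
Numerator Σ_{t=1}^{7}(z_t−z̄)(z_{t+1}−z̄) = -121.2500
Denominator Σ(z_t−z̄)² = 156.0000
r_1 = -121.2500 / 156.0000 = -0.777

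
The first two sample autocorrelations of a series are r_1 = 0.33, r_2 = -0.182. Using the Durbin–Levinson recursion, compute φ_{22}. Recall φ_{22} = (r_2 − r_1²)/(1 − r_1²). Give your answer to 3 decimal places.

φ_{22} = (r_2 − r_1²) / (1 − r_1²)
r_1² = (0.33)² = 0.1089
Numerator = -0.182 − 0.1089 = -0.2909; denominator = 1 − 0.1089 = 0.8911
φ_{22} = -0.2909 / 0.8911 = -0.326

-0.326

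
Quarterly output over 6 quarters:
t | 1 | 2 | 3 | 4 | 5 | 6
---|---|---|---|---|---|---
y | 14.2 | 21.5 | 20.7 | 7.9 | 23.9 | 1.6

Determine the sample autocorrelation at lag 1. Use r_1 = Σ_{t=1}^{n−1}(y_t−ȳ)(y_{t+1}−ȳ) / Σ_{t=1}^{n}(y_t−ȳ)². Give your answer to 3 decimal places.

-0.496

Mean ȳ = (14.2 + 21.5 + 20.7 + 7.9 + 23.9 + 1.6)/6 = 14.9667
Deviations from mean: -0.7667, 6.5333, 5.7333, -7.0667, 8.9333, -13.3667
Σ(y_t−ȳ)(y_{t+1}−ȳ) = (-5.0089) + (37.4578) + (-40.5156) + (-63.1289) + (-119.4089) = -190.6044
Denominator Σ(y_t−ȳ)² = 384.5533
r_1 = -190.6044 / 384.5533 = -0.496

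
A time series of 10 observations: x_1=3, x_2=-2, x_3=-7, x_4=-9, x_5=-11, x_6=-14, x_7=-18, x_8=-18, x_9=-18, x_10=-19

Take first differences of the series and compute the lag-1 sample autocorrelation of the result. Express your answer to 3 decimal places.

First differences Δx: -5, -5, -2, -2, -3, -4, 0, 0, -1
Mean of differences = -2.4444
Numerator Σ(Δx_t−Δx̄)(Δx_{t+1}−Δx̄) = 11.9136
Denominator Σ(Δx_t−Δx̄)² = 30.2222
r_1(Δx) = 11.9136 / 30.2222 = 0.394

0.394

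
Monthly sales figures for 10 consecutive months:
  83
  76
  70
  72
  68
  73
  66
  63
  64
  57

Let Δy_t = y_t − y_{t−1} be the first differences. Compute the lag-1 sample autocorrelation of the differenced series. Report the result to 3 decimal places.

First differences Δy: -7, -6, 2, -4, 5, -7, -3, 1, -7
Mean of differences = -2.8889
Numerator Σ(Δy_t−Δȳ)(Δy_{t+1}−Δȳ) = -65.0123
Denominator Σ(Δy_t−Δȳ)² = 162.8889
r_1(Δy) = -65.0123 / 162.8889 = -0.399

-0.399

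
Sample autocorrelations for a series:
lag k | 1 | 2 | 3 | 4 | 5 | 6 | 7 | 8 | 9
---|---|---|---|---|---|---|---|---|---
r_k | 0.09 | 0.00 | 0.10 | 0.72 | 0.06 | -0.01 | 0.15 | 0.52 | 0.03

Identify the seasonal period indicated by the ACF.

4

The largest autocorrelation is r_4 = 0.72, with a weaker echo at lag 8 (0.52); the remaining lags stay at or below 0.15.
The dominant spike at lag 4 indicates a seasonal period of 4.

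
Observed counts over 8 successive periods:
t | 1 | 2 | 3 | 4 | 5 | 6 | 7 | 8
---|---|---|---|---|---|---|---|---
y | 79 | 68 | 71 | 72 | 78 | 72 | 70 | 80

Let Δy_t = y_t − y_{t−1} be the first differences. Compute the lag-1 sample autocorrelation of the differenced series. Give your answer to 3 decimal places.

-0.223

First differences Δy: -11, 3, 1, 6, -6, -2, 10
Mean of differences = 0.1429
Numerator Σ(Δy_t−Δȳ)(Δy_{t+1}−Δȳ) = -68.3061
Denominator Σ(Δy_t−Δȳ)² = 306.8571
r_1(Δy) = -68.3061 / 306.8571 = -0.223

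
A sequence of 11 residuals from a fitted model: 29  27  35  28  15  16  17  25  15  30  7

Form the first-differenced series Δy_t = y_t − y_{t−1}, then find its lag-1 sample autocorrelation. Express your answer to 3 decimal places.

-0.482

First differences Δy: -2, 8, -7, -13, 1, 1, 8, -10, 15, -23
Mean of differences = -2.2000
Numerator Σ(Δy_t−Δȳ)(Δy_{t+1}−Δȳ) = -558.2400
Denominator Σ(Δy_t−Δȳ)² = 1157.6000
r_1(Δy) = -558.2400 / 1157.6000 = -0.482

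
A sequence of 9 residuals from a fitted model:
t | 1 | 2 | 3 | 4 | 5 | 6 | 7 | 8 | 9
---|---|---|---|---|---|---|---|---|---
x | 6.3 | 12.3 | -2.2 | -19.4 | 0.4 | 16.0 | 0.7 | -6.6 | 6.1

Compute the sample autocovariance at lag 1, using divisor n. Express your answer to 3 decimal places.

5.997

Mean x̄ = (6.3 + 12.3 − 2.2 − 19.4 + 0.4 + 16.0 + 0.7 − 6.6 + 6.1)/9 = 1.5111
Σ_{t=1}^{8}(x_t−x̄)(x_{t+1}−x̄) = 53.9732
γ_1 = 53.9732 / 9 = 5.997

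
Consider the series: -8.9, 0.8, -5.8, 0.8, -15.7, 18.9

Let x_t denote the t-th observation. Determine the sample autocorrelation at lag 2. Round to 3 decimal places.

Mean x̄ = (-8.9 + 0.8 − 5.8 + 0.8 − 15.7 + 18.9)/6 = -1.6500
Σ(x_t−x̄)(x_{t+2}−x̄) = (30.0875) + (6.0025) + (58.3075) + (50.3475) = 144.7450
Denominator Σ(x_t−x̄)² = 701.4950
r_2 = 144.7450 / 701.4950 = 0.206

0.206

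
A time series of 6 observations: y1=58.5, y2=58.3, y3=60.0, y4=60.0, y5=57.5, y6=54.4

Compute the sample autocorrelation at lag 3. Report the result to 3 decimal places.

Mean ȳ = (58.5 + 58.3 + 60.0 + 60.0 + 57.5 + 54.4)/6 = 58.1167
Deviations from mean: 0.3833, 0.1833, 1.8833, 1.8833, -0.6167, -3.7167
Σ(y_t−ȳ)(y_{t+3}−ȳ) = (0.7219) + (-0.1131) + (-6.9997) = -6.3908
Denominator Σ(y_t−ȳ)² = 21.4683
r_3 = -6.3908 / 21.4683 = -0.298

-0.298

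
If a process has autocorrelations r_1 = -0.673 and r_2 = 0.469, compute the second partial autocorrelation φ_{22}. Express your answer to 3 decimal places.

φ_{22} = (r_2 − r_1²) / (1 − r_1²)
r_1² = (-0.673)² = 0.452929
Numerator = 0.469 − 0.4529 = 0.0161; denominator = 1 − 0.4529 = 0.5471
φ_{22} = 0.0161 / 0.5471 = 0.029

0.029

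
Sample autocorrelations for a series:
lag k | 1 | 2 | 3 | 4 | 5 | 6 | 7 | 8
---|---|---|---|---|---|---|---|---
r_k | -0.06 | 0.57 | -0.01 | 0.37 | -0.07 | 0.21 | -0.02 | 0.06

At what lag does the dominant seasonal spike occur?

The largest autocorrelation is r_2 = 0.57, with weaker echoes at lags 4 (0.37) and 6 (0.21); the remaining lags stay at or below 0.06.
The dominant spike at lag 2 indicates a seasonal period of 2.

2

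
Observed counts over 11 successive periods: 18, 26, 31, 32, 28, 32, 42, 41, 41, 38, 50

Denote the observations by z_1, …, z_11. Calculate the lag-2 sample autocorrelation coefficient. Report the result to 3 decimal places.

Mean z̄ = (18 + 26 + 31 + 32 + 28 + 32 + 42 + 41 + 41 + 38 + 50)/11 = 34.4545
Numerator Σ_{t=1}^{9}(z_t−z̄)(z_{t+2}−z̄) = 215.4959
Denominator Σ(z_t−z̄)² = 804.7273
r_2 = 215.4959 / 804.7273 = 0.268

0.268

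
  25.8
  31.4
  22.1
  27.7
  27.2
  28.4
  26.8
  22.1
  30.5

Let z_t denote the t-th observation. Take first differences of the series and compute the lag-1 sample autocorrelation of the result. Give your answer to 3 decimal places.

-0.560

First differences Δz: 5.6, -9.3, 5.6, -0.5, 1.2, -1.6, -4.7, 8.4
Mean of differences = 0.5875
Numerator Σ(Δz_t−Δz̄)(Δz_{t+1}−Δz̄) = -136.3214
Denominator Σ(Δz_t−Δz̄)² = 243.3488
r_1(Δz) = -136.3214 / 243.3488 = -0.560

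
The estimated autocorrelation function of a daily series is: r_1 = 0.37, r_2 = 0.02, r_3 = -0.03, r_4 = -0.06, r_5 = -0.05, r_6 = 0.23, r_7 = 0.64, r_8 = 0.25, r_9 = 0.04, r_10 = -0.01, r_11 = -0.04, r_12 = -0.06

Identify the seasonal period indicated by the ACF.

7

The largest autocorrelation is r_7 = 0.64; the remaining lags stay at or below 0.37. The elevated value at lag 1 (0.37), dropping to 0.02 at lag 2, reflects decaying short-term dependence rather than seasonality.
The dominant spike at lag 7 indicates a seasonal period of 7.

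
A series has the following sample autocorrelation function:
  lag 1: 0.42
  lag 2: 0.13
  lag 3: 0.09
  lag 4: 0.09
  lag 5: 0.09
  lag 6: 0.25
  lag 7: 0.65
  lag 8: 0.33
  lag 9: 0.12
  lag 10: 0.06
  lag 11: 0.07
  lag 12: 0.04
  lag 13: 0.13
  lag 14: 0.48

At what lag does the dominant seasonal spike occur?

The largest autocorrelation is r_7 = 0.65, with a weaker echo at lag 14 (0.48); the remaining lags stay at or below 0.42. The elevated value at lag 1 (0.42), dropping to 0.13 at lag 2, reflects decaying short-term dependence rather than seasonality.
The dominant spike at lag 7 indicates a seasonal period of 7.

7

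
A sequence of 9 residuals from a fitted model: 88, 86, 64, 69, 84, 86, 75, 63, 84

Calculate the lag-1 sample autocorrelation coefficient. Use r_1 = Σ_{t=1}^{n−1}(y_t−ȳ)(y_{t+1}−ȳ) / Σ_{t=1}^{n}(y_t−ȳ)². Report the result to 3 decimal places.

Mean ȳ = (88 + 86 + 64 + 69 + 84 + 86 + 75 + 63 + 84)/9 = 77.6667
Numerator Σ_{t=1}^{8}(y_t−ȳ)(y_{t+1}−ȳ) = 12.5556
Denominator Σ(y_t−ȳ)² = 810.0000
r_1 = 12.5556 / 810.0000 = 0.016

0.016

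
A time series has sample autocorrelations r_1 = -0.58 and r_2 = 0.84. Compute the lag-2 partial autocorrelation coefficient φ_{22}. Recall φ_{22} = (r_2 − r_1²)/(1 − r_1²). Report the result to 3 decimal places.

0.759

φ_{22} = (r_2 − r_1²) / (1 − r_1²)
r_1² = (-0.58)² = 0.3364
Numerator = 0.84 − 0.3364 = 0.5036; denominator = 1 − 0.3364 = 0.6636
φ_{22} = 0.5036 / 0.6636 = 0.759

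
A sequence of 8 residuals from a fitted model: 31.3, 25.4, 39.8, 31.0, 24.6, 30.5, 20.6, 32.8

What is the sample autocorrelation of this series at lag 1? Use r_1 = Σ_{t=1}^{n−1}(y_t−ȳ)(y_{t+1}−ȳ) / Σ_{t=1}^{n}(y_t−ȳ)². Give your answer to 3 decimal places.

-0.348

Mean ȳ = (31.3 + 25.4 + 39.8 + 31.0 + 24.6 + 30.5 + 20.6 + 32.8)/8 = 29.5000
Deviations from mean: 1.8000, -4.1000, 10.3000, 1.5000, -4.9000, 1.0000, -8.9000, 3.3000
Numerator Σ_{t=1}^{7}(y_t−ȳ)(y_{t+1}−ȳ) = -84.6800
Denominator Σ(y_t−ȳ)² = 243.5000
r_1 = -84.6800 / 243.5000 = -0.348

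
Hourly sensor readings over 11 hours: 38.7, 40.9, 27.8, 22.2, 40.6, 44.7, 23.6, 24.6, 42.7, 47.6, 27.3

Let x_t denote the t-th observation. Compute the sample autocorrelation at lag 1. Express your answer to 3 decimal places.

Mean x̄ = (38.7 + 40.9 + 27.8 + 22.2 + 40.6 + 44.7 + 23.6 + 24.6 + 42.7 + 47.6 + 27.3)/11 = 34.6091
Numerator Σ_{t=1}^{10}(x_t−x̄)(x_{t+1}−x̄) = -18.2201
Denominator Σ(x_t−x̄)² = 903.4091
r_1 = -18.2201 / 903.4091 = -0.020

-0.020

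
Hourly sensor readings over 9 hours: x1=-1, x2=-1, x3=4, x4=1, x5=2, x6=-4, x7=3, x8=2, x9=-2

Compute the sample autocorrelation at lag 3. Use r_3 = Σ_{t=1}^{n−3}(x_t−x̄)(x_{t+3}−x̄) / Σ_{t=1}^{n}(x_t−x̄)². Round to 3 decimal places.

Mean x̄ = (-1 − 1 + 4 + 1 + 2 − 4 + 3 + 2 − 2)/9 = 0.4444
Numerator Σ_{t=1}^{6}(x_t−x̄)(x_{t+3}−x̄) = -4.1481
Denominator Σ(x_t−x̄)² = 54.2222
r_3 = -4.1481 / 54.2222 = -0.077

-0.077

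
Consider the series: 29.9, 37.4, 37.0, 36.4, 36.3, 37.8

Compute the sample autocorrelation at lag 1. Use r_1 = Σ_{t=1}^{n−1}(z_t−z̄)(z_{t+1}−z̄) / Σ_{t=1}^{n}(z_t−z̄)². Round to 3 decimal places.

Mean z̄ = (29.9 + 37.4 + 37.0 + 36.4 + 36.3 + 37.8)/6 = 35.8000
Numerator Σ_{t=1}^{5}(z_t−z̄)(z_{t+1}−z̄) = -5.5000
Denominator Σ(z_t−z̄)² = 43.4200
r_1 = -5.5000 / 43.4200 = -0.127

-0.127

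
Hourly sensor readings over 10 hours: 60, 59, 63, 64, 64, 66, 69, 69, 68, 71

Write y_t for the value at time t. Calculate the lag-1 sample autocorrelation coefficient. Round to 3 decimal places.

Mean ȳ = (60 + 59 + 63 + 64 + 64 + 66 + 69 + 69 + 68 + 71)/10 = 65.3000
Numerator Σ_{t=1}^{9}(y_t−ȳ)(y_{t+1}−ȳ) = 93.3100
Denominator Σ(y_t−ȳ)² = 144.1000
r_1 = 93.3100 / 144.1000 = 0.648

0.648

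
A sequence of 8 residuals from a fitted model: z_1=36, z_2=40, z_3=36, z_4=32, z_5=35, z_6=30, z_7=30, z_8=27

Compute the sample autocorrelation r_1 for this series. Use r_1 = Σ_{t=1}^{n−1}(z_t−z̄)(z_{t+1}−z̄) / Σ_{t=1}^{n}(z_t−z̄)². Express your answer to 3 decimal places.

Mean z̄ = (36 + 40 + 36 + 32 + 35 + 30 + 30 + 27)/8 = 33.2500
Σ(z_t−z̄)(z_{t+1}−z̄) = (18.5625) + (18.5625) + (-3.4375) + (-2.1875) + (-5.6875) + (10.5625) + (20.3125) = 56.6875
Denominator Σ(z_t−z̄)² = 125.5000
r_1 = 56.6875 / 125.5000 = 0.452

0.452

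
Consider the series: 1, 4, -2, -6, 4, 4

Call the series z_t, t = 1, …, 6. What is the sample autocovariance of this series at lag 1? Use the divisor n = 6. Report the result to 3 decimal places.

-0.116

Mean z̄ = (1 + 4 − 2 − 6 + 4 + 4)/6 = 0.8333
Σ_{t=1}^{5}(z_t−z̄)(z_{t+1}−z̄) = -0.6944
γ_1 = -0.6944 / 6 = -0.116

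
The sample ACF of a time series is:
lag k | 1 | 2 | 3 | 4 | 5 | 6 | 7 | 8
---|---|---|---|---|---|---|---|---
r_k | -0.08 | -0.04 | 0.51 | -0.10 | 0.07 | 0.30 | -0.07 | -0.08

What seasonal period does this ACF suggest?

3

The largest autocorrelation is r_3 = 0.51, with a weaker echo at lag 6 (0.30); the remaining lags stay at or below 0.07.
The dominant spike at lag 3 indicates a seasonal period of 3.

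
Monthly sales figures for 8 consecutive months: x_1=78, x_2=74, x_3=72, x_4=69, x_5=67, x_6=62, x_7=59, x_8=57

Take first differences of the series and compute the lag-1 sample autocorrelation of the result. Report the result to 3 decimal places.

First differences Δx: -4, -2, -3, -2, -5, -3, -2
Mean of differences = -3.0000
Numerator Σ(Δx_t−Δx̄)(Δx_{t+1}−Δx̄) = -3.0000
Denominator Σ(Δx_t−Δx̄)² = 8.0000
r_1(Δx) = -3.0000 / 8.0000 = -0.375

-0.375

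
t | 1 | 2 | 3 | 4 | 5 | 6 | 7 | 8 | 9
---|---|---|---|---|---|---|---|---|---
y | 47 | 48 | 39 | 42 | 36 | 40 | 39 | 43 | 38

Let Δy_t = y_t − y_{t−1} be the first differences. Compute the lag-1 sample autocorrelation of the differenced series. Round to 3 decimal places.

First differences Δy: 1, -9, 3, -6, 4, -1, 4, -5
Mean of differences = -1.1250
Numerator Σ(Δy_t−Δȳ)(Δy_{t+1}−Δȳ) = -112.8906
Denominator Σ(Δy_t−Δȳ)² = 174.8750
r_1(Δy) = -112.8906 / 174.8750 = -0.646

-0.646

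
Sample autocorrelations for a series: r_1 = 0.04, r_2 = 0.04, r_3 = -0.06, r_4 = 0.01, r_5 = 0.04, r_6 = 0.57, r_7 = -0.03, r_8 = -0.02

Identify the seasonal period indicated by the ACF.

6

The largest autocorrelation is r_6 = 0.57; the remaining lags stay at or below 0.04.
The dominant spike at lag 6 indicates a seasonal period of 6.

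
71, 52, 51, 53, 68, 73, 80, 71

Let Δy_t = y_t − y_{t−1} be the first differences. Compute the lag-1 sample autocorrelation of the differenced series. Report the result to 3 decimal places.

0.126

First differences Δy: -19, -1, 2, 15, 5, 7, -9
Mean of differences = 0.0000
Numerator Σ(Δy_t−Δȳ)(Δy_{t+1}−Δȳ) = 94.0000
Denominator Σ(Δy_t−Δȳ)² = 746.0000
r_1(Δy) = 94.0000 / 746.0000 = 0.126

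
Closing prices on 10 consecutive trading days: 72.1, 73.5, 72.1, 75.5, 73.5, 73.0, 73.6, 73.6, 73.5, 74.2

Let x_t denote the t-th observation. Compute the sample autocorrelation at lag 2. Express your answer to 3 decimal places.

Mean x̄ = (72.1 + 73.5 + 72.1 + 75.5 + 73.5 + 73.0 + 73.6 + 73.6 + 73.5 + 74.2)/10 = 73.4600
Numerator Σ_{t=1}^{8}(x_t−x̄)(x_{t+2}−x̄) = 0.9888
Denominator Σ(x_t−x̄)² = 8.6640
r_2 = 0.9888 / 8.6640 = 0.114

0.114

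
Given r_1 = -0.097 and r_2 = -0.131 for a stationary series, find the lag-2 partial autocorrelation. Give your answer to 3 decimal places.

-0.142

φ_{22} = (r_2 − r_1²) / (1 − r_1²)
r_1² = (-0.097)² = 0.009409
Numerator = -0.131 − 0.0094 = -0.1404; denominator = 1 − 0.0094 = 0.9906
φ_{22} = -0.1404 / 0.9906 = -0.142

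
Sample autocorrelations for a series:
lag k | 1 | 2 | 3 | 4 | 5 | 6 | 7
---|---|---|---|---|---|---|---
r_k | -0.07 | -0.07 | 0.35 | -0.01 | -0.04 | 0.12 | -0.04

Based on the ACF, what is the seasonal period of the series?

3

The largest autocorrelation is r_3 = 0.35; the remaining lags stay at or below 0.12.
The dominant spike at lag 3 indicates a seasonal period of 3.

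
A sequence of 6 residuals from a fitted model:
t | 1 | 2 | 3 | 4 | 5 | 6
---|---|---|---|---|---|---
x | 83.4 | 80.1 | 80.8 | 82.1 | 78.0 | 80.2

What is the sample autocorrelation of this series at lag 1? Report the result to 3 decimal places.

-0.225

Mean x̄ = (83.4 + 80.1 + 80.8 + 82.1 + 78.0 + 80.2)/6 = 80.7667
Deviations from mean: 2.6333, -0.6667, 0.0333, 1.3333, -2.7667, -0.5667
Numerator Σ_{t=1}^{5}(x_t−x̄)(x_{t+1}−x̄) = -3.8544
Denominator Σ(x_t−x̄)² = 17.1333
r_1 = -3.8544 / 17.1333 = -0.225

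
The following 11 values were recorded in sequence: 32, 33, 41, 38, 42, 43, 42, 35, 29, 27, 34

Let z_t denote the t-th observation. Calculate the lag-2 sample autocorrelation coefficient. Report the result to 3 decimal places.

0.090

Mean z̄ = (32 + 33 + 41 + 38 + 42 + 43 + 42 + 35 + 29 + 27 + 34)/11 = 36.0000
Numerator Σ_{t=1}^{9}(z_t−z̄)(z_{t+2}−z̄) = 28.0000
Denominator Σ(z_t−z̄)² = 310.0000
r_2 = 28.0000 / 310.0000 = 0.090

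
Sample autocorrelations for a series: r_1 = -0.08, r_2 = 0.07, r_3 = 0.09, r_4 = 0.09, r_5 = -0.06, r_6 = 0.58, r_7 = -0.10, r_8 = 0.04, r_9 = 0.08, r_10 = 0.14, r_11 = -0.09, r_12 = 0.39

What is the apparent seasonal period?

6

The largest autocorrelation is r_6 = 0.58, with a weaker echo at lag 12 (0.39); the remaining lags stay at or below 0.14.
The dominant spike at lag 6 indicates a seasonal period of 6.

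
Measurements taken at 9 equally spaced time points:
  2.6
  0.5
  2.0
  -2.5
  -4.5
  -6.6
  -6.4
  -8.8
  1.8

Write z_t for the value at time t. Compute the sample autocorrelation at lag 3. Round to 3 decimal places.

-0.195

Mean z̄ = (2.6 + 0.5 + 2.0 − 2.5 − 4.5 − 6.6 − 6.4 − 8.8 + 1.8)/9 = -2.4333
Numerator Σ_{t=1}^{6}(z_t−z̄)(z_{t+3}−z̄) = -29.0867
Denominator Σ(z_t−z̄)² = 149.4200
r_3 = -29.0867 / 149.4200 = -0.195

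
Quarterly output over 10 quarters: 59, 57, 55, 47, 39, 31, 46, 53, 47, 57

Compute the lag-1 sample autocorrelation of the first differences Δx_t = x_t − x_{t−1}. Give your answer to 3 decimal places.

0.047

First differences Δx: -2, -2, -8, -8, -8, 15, 7, -6, 10
Mean of differences = -0.2222
Numerator Σ(Δx_t−Δx̄)(Δx_{t+1}−Δx̄) = 28.7284
Denominator Σ(Δx_t−Δx̄)² = 609.5556
r_1(Δx) = 28.7284 / 609.5556 = 0.047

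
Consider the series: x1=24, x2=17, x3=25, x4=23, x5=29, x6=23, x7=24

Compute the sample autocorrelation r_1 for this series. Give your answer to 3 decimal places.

-0.257

Mean x̄ = (24 + 17 + 25 + 23 + 29 + 23 + 24)/7 = 23.5714
Deviations from mean: 0.4286, -6.5714, 1.4286, -0.5714, 5.4286, -0.5714, 0.4286
Σ(x_t−x̄)(x_{t+1}−x̄) = (-2.8163) + (-9.3878) + (-0.8163) + (-3.1020) + (-3.1020) + (-0.2449) = -19.4694
Denominator Σ(x_t−x̄)² = 75.7143
r_1 = -19.4694 / 75.7143 = -0.257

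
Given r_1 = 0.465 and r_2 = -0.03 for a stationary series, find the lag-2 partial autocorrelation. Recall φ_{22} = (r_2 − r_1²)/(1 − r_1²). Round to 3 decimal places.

φ_{22} = (r_2 − r_1²) / (1 − r_1²)
r_1² = (0.465)² = 0.216225
Numerator = -0.03 − 0.2162 = -0.2462; denominator = 1 − 0.2162 = 0.7838
φ_{22} = -0.2462 / 0.7838 = -0.314

-0.314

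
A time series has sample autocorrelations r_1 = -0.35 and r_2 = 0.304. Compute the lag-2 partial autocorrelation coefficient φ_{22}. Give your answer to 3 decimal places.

0.207

φ_{22} = (r_2 − r_1²) / (1 − r_1²)
r_1² = (-0.35)² = 0.1225
Numerator = 0.304 − 0.1225 = 0.1815; denominator = 1 − 0.1225 = 0.8775
φ_{22} = 0.1815 / 0.8775 = 0.207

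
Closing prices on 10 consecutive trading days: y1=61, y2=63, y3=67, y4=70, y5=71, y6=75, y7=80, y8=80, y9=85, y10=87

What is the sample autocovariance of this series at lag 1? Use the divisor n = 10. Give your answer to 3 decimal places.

Mean ȳ = (61 + 63 + 67 + 70 + 71 + 75 + 80 + 80 + 85 + 87)/10 = 73.9000
Σ_{t=1}^{9}(y_t−ȳ)(y_{t+1}−ȳ) = 507.8900
γ_1 = 507.8900 / 10 = 50.789

50.789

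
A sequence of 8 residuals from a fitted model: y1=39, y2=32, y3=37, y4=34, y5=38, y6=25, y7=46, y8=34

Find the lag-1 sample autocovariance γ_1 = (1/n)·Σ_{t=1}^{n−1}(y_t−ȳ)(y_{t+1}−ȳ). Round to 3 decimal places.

Mean ȳ = (39 + 32 + 37 + 34 + 38 + 25 + 46 + 34)/8 = 35.6250
Deviations: 3.3750, -3.6250, 1.3750, -1.6250, 2.3750, -10.6250, 10.3750, -1.6250
Σ_{t=1}^{7}(y_t−ȳ)(y_{t+1}−ȳ) = -175.6406
γ_1 = -175.6406 / 8 = -21.955

-21.955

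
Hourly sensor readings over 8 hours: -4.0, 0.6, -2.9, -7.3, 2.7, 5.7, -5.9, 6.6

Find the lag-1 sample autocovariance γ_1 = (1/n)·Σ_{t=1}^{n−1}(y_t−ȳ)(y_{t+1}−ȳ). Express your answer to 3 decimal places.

-8.021

Mean ȳ = (-4.0 + 0.6 − 2.9 − 7.3 + 2.7 + 5.7 − 5.9 + 6.6)/8 = -0.5625
Σ_{t=1}^{7}(y_t−ȳ)(y_{t+1}−ȳ) = -64.1702
γ_1 = -64.1702 / 8 = -8.021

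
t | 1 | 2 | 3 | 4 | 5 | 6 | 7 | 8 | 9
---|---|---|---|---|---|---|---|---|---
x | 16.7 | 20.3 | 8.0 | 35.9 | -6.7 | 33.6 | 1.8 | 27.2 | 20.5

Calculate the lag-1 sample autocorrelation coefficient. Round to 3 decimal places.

Mean x̄ = (16.7 + 20.3 + 8.0 + 35.9 − 6.7 + 33.6 + 1.8 + 27.2 + 20.5)/9 = 17.4778
Numerator Σ_{t=1}^{8}(x_t−x̄)(x_{t+1}−x̄) = -1414.5538
Denominator Σ(x_t−x̄)² = 1631.7156
r_1 = -1414.5538 / 1631.7156 = -0.867

-0.867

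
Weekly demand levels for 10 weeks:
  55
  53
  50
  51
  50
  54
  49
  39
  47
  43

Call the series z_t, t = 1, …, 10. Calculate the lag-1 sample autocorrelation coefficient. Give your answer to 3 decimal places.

0.309

Mean z̄ = (55 + 53 + 50 + 51 + 50 + 54 + 49 + 39 + 47 + 43)/10 = 49.1000
Numerator Σ_{t=1}^{9}(z_t−z̄)(z_{t+1}−z̄) = 68.8900
Denominator Σ(z_t−z̄)² = 222.9000
r_1 = 68.8900 / 222.9000 = 0.309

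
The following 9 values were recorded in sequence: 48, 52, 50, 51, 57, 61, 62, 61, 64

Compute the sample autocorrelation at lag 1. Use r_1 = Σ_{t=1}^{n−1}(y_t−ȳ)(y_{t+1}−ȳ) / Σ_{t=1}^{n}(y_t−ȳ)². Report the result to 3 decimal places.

Mean ȳ = (48 + 52 + 50 + 51 + 57 + 61 + 62 + 61 + 64)/9 = 56.2222
Numerator Σ_{t=1}^{8}(y_t−ȳ)(y_{t+1}−ȳ) = 185.5062
Denominator Σ(y_t−ȳ)² = 291.5556
r_1 = 185.5062 / 291.5556 = 0.636

0.636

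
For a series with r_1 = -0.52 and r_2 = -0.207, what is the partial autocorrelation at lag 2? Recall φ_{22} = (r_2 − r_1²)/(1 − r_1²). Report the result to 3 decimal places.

-0.654

φ_{22} = (r_2 − r_1²) / (1 − r_1²)
r_1² = (-0.52)² = 0.2704
Numerator = -0.207 − 0.2704 = -0.4774; denominator = 1 − 0.2704 = 0.7296
φ_{22} = -0.4774 / 0.7296 = -0.654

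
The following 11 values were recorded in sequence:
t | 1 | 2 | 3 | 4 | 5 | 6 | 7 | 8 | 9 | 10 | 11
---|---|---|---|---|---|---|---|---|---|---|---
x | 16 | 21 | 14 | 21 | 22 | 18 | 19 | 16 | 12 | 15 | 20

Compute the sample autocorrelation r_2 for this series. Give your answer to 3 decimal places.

Mean x̄ = (16 + 21 + 14 + 21 + 22 + 18 + 19 + 16 + 12 + 15 + 20)/11 = 17.6364
Numerator Σ_{t=1}^{9}(x_t−x̄)(x_{t+2}−x̄) = -8.7190
Denominator Σ(x_t−x̄)² = 106.5455
r_2 = -8.7190 / 106.5455 = -0.082

-0.082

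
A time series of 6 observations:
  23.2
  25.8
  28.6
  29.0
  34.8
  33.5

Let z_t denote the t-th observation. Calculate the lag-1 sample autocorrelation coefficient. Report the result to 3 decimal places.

Mean z̄ = (23.2 + 25.8 + 28.6 + 29.0 + 34.8 + 33.5)/6 = 29.1500
Deviations from mean: -5.9500, -3.3500, -0.5500, -0.1500, 5.6500, 4.3500
Σ(z_t−z̄)(z_{t+1}−z̄) = (19.9325) + (1.8425) + (0.0825) + (-0.8475) + (24.5775) = 45.5875
Denominator Σ(z_t−z̄)² = 97.7950
r_1 = 45.5875 / 97.7950 = 0.466

0.466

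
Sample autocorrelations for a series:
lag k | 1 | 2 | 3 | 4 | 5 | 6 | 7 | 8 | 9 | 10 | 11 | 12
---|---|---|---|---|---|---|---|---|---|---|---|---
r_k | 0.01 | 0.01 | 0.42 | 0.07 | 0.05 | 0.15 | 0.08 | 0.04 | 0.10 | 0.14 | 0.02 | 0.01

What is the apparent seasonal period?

The largest autocorrelation is r_3 = 0.42, with a weaker echo at lag 6 (0.15); the remaining lags stay at or below 0.14.
The dominant spike at lag 3 indicates a seasonal period of 3.

3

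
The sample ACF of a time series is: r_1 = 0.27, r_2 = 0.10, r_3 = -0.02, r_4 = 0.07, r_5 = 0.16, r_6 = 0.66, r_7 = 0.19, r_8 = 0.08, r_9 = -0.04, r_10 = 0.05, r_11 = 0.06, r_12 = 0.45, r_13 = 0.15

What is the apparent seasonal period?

The largest autocorrelation is r_6 = 0.66, with a weaker echo at lag 12 (0.45); the remaining lags stay at or below 0.27. The elevated value at lag 1 (0.27), dropping to 0.10 at lag 2, reflects decaying short-term dependence rather than seasonality.
The dominant spike at lag 6 indicates a seasonal period of 6.

6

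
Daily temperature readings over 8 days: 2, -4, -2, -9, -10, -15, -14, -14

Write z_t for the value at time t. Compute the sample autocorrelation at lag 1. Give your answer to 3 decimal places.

Mean z̄ = (2 − 4 − 2 − 9 − 10 − 15 − 14 − 14)/8 = -8.2500
Deviations from mean: 10.2500, 4.2500, 6.2500, -0.7500, -1.7500, -6.7500, -5.7500, -5.7500
Σ(z_t−z̄)(z_{t+1}−z̄) = (43.5625) + (26.5625) + (-4.6875) + (1.3125) + (11.8125) + (38.8125) + (33.0625) = 150.4375
Denominator Σ(z_t−z̄)² = 277.5000
r_1 = 150.4375 / 277.5000 = 0.542

0.542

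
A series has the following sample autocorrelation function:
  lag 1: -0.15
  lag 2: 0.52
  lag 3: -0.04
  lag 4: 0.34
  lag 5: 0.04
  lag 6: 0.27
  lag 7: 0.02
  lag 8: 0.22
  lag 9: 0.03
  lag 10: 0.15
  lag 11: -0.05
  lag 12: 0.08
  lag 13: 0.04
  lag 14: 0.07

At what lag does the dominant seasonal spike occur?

The largest autocorrelation is r_2 = 0.52, with weaker echoes at lags 4 (0.34), 6 (0.27), 8 (0.22) and 10 (0.15); the remaining lags stay at or below 0.08.
The dominant spike at lag 2 indicates a seasonal period of 2.

2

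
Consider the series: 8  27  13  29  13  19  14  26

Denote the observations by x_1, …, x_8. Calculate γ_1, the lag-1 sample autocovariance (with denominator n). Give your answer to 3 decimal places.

Mean x̄ = (8 + 27 + 13 + 29 + 13 + 19 + 14 + 26)/8 = 18.6250
Σ_{t=1}^{7}(x_t−x̄)(x_{t+1}−x̄) = -290.7656
γ_1 = -290.7656 / 8 = -36.346

-36.346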